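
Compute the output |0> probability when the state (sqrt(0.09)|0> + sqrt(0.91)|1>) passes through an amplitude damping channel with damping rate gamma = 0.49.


For amplitude damping with parameter gamma on state sqrt(a)|0> + sqrt(b)|1>:
alpha^2 = 0.09, beta^2 = 0.91
P(|0>) = alpha^2 + gamma * beta^2
= 0.09 + 0.49 * 0.91
= 0.09 + 0.4459
= 0.5359

0.5359


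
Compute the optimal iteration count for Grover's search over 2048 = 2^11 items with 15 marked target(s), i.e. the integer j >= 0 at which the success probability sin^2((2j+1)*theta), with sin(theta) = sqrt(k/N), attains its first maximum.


After j Grover iterations the success probability is P(j) = sin^2((2j+1)*theta), where sin(theta) = sqrt(k/N).
N = 2^11 = 2048, k = 15
sin(theta) = sqrt(k/N) = 0.08558164961
theta = arcsin(sqrt(k/N)) = 0.08568646523 rad
P(j) reaches its first maximum when (2j+1)*theta is as close as possible to pi/2, i.e. j = round(pi/(4*theta) - 1/2).
pi/(4*theta) - 1/2 = 8.6660
(For comparison, the common estimate pi/4 * sqrt(N/k) = 9.1772; the exact maximiser is used here.)
Optimal iterations = 9

9


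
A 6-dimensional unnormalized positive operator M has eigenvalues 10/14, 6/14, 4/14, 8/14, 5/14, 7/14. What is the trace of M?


tr(M) = sum of eigenvalues
= 10/14 + 6/14 + 4/14 + 8/14 + 5/14 + 7/14
= 40/14
= 2.8571

2.8571


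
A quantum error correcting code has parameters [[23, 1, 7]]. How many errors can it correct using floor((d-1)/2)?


Code parameters: [[23, 1, 7]], distance d = 7.
Number of correctable errors = floor((d-1)/2)
= floor((7 - 1)/2)
= floor(6/2)
= 3

3


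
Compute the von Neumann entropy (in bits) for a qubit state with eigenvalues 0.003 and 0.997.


S = -p*log2(p) - (1-p)*log2(1-p)
p = 0.0030, 1-p = 0.9970
= -0.0030 * log2(0.0030) - 0.9970 * log2(0.9970)
= -(-0.0251) - (-0.0043)
= 0.0295

0.0295


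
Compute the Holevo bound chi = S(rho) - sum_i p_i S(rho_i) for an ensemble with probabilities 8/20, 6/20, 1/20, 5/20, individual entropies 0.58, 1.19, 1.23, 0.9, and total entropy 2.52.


chi = S(rho) - sum_i p_i * S(rho_i)
Weighted entropy = 8/20 * 0.58 + 6/20 * 1.19 + 1/20 * 1.23 + 5/20 * 0.9
= 0.8755
chi = 2.52 - 0.8755
= 1.6445

1.6445


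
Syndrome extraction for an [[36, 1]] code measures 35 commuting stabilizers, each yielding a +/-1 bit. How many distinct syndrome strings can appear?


Each stabilizer generator gives a binary (+1 or -1) measurement outcome.
With 35 independent generators:
Total syndromes = 2^35
= 34359738368

34359738368


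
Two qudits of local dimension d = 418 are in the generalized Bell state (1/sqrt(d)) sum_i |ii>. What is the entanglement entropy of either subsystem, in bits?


For a maximally entangled state in d x d:
S = log2(d) = log2(418)
= 8.7074

8.7074


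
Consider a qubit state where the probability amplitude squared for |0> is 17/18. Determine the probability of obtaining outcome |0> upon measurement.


|alpha|^2 = 17/18 = 0.9444
|beta|^2 = 1 - 17/18 = 1/18 = 0.0556
P(|0>) = |alpha|^2 = 0.9444

0.9444


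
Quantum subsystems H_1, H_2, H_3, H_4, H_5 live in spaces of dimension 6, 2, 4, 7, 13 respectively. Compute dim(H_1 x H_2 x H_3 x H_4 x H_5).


dim(H_1 x H_2 x H_3 x H_4 x H_5) = 6 * 2 * 4 * 7 * 13
= 12 * 4 * 7 * 13
= 48 * 7 * 13
= 336 * 13
= 4368

4368


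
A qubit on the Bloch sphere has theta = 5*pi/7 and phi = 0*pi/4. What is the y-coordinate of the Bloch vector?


theta = 2.2440, phi = 0.0000
r_y = sin(theta)*sin(phi) = 0.7818 * 0.0000
r_y = 0.0000

0.0000


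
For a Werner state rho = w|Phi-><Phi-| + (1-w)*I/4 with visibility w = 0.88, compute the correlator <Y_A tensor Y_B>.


|Phi-> = (|00> - |11>)/sqrt(2)
For the pure Bell state, <Y_A Y_B> = +1 (Bell-state Pauli correlator).
The maximally-mixed part I/4 has tr(I/4 * P tensor P) = 0 for any traceless Pauli P.
So <Y_A Y_B>_rho = w * (+1) + (1 - w) * 0
= 0.88 * (+1)
= 0.8800

0.8800


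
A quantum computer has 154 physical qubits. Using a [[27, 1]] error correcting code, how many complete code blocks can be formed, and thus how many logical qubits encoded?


Each code block uses 27 physical qubits for 1 logical qubit(s).
Number of complete blocks = floor(154 / 27) = 5
Logical qubits = 5 * 1
= 5

5


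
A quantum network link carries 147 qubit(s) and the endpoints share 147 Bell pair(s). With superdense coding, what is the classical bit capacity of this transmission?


Superdense coding allows 2 classical bits per shared entangled pair.
147 pair(s) -> 2 * 147 = 294 classical bits

294


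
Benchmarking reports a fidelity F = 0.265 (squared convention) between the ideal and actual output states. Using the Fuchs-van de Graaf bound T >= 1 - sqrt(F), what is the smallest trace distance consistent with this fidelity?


Fuchs-van de Graaf (squared-fidelity convention): 1 - sqrt(F) <= T <= sqrt(1 - F).
Lower bound: T >= 1 - sqrt(F)
sqrt(F) = sqrt(0.265) = 0.5148
T >= 1 - 0.5148
T >= 0.4852

0.4852


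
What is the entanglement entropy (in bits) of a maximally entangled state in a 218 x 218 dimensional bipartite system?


For a maximally entangled state in d x d:
S = log2(d) = log2(218)
= 7.7682

7.7682


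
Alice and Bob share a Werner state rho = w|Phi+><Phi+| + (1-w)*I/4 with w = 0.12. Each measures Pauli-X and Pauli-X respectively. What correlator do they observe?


|Phi+> = (|00> + |11>)/sqrt(2)
For the pure Bell state, <X_A X_B> = +1 (Bell-state Pauli correlator).
The maximally-mixed part I/4 has tr(I/4 * P tensor P) = 0 for any traceless Pauli P.
So <X_A X_B>_rho = w * (+1) + (1 - w) * 0
= 0.12 * (+1)
= 0.1200

0.1200


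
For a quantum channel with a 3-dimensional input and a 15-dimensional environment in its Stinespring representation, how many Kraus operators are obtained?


Tracing out the environment in an orthonormal basis {|i>_E} gives Kraus operators K_i = <i|_E U |0>_E.
Number of Kraus operators = dim(H_env) = d_env
= 15

15


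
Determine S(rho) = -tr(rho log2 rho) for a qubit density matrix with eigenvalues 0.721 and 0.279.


S = -p*log2(p) - (1-p)*log2(1-p)
p = 0.7210, 1-p = 0.2790
= -0.7210 * log2(0.7210) - 0.2790 * log2(0.2790)
= -(-0.3403) - (-0.5138)
= 0.8541

0.8541


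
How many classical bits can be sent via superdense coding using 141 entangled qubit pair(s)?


Superdense coding allows 2 classical bits per shared entangled pair.
141 pair(s) -> 2 * 141 = 282 classical bits

282


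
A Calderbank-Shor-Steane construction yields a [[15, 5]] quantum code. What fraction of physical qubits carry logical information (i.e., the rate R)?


Code rate R = k/n
= 5/15
= 0.3333

0.3333


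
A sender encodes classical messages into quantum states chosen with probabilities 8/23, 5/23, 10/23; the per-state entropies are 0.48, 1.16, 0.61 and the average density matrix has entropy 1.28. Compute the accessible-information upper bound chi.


chi = S(rho) - sum_i p_i * S(rho_i)
Weighted entropy = 8/23 * 0.48 + 5/23 * 1.16 + 10/23 * 0.61
= 0.6843
chi = 1.28 - 0.6843
= 0.5957

0.5957


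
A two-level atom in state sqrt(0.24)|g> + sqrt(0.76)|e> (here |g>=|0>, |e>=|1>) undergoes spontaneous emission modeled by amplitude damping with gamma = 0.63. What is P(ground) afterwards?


For amplitude damping with parameter gamma on state sqrt(a)|0> + sqrt(b)|1>:
alpha^2 = 0.24, beta^2 = 0.76
P(|0>) = alpha^2 + gamma * beta^2
= 0.24 + 0.63 * 0.76
= 0.24 + 0.4788
= 0.7188

0.7188


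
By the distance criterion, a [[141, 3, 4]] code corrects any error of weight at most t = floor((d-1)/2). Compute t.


Code parameters: [[141, 3, 4]], distance d = 4.
Number of correctable errors = floor((d-1)/2)
= floor((4 - 1)/2)
= floor(3/2)
= 1

1


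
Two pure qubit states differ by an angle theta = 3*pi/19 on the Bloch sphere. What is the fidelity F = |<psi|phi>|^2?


For states separated by angle theta on Bloch sphere:
F = cos^2(theta/2)
theta = 3*pi/19 = 0.4960
theta/2 = 0.2480
cos(theta/2) = 0.9694
F = 0.9397

0.9397


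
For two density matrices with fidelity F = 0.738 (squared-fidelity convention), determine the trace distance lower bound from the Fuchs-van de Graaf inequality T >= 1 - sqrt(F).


Fuchs-van de Graaf (squared-fidelity convention): 1 - sqrt(F) <= T <= sqrt(1 - F).
Lower bound: T >= 1 - sqrt(F)
sqrt(F) = sqrt(0.738) = 0.8591
T >= 1 - 0.8591
T >= 0.1409

0.1409


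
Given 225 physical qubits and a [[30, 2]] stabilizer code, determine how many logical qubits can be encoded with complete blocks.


Each code block uses 30 physical qubits for 2 logical qubit(s).
Number of complete blocks = floor(225 / 30) = 7
Logical qubits = 7 * 2
= 14

14


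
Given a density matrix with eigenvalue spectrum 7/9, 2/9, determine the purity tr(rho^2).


tr(rho^2) = sum of eigenvalues squared
= (7/9)^2 + (2/9)^2
= (49 + 4) / 81
= 53/81
= 0.6543

0.6543


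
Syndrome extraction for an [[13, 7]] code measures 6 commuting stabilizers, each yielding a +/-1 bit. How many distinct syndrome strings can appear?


Each stabilizer generator gives a binary (+1 or -1) measurement outcome.
With 6 independent generators:
Total syndromes = 2^6
= 64

64


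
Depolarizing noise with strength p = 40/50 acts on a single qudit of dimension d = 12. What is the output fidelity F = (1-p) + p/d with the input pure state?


F = (1-p) + p/d
= (1 - 0.8000) + 0.8000/12
= 0.2000 + 0.0667
= 0.2667

0.2667


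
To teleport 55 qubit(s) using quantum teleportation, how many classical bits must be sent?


Quantum teleportation requires 2 classical bits per qubit teleported.
55 qubit(s) -> 2 * 55 = 110 classical bits

110


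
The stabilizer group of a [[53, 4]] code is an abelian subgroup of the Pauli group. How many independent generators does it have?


For an [[n,k]] stabilizer code:
Number of stabilizer generators = n - k
= 53 - 4
= 49

49


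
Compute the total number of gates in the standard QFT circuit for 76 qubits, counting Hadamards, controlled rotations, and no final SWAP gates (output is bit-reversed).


Hadamard gates: 76
Controlled rotations: n*(n-1)/2 = 76*75/2 = 2850
SWAP gates: 0 (omitted)
Total = 76 + 2850
= 2926

2926


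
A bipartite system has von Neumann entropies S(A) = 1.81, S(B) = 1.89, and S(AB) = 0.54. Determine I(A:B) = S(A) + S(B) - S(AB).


I(A:B) = S(A) + S(B) - S(AB)
= 1.81 + 1.89 - 0.54
= 3.1600

3.1600


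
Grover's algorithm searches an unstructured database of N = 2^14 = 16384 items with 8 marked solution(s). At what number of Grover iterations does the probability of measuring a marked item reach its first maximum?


After j Grover iterations the success probability is P(j) = sin^2((2j+1)*theta), where sin(theta) = sqrt(k/N).
N = 2^14 = 16384, k = 8
sin(theta) = sqrt(k/N) = 0.02209708691
theta = arcsin(sqrt(k/N)) = 0.02209888557 rad
P(j) reaches its first maximum when (2j+1)*theta is as close as possible to pi/2, i.e. j = round(pi/(4*theta) - 1/2).
pi/(4*theta) - 1/2 = 35.0402
(For comparison, the common estimate pi/4 * sqrt(N/k) = 35.5431; the exact maximiser is used here.)
Optimal iterations = 35

35


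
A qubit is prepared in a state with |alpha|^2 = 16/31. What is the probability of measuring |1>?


|alpha|^2 = 16/31 = 0.5161
|beta|^2 = 1 - 16/31 = 15/31 = 0.4839
P(|1>) = |beta|^2 = 0.4839

0.4839


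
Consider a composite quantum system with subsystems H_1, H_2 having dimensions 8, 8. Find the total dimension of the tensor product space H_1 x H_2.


dim(H_1 x H_2) = 8 * 8
= 64

64


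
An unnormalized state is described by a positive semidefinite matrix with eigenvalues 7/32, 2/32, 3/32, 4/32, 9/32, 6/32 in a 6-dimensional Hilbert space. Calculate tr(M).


tr(M) = sum of eigenvalues
= 7/32 + 2/32 + 3/32 + 4/32 + 9/32 + 6/32
= 31/32
= 0.9688

0.9688


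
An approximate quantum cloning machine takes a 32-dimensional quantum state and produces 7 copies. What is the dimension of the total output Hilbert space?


Output space = H^(tensor 7) where dim(H) = 32
dim = 32^7
= 1024 (after 2 factors)
= 32768 (after 3 factors)
= 1048576 (after 4 factors)
= 33554432 (after 5 factors)
= 1073741824 (after 6 factors)
= 34359738368 (after 7 factors)
= 34359738368

34359738368


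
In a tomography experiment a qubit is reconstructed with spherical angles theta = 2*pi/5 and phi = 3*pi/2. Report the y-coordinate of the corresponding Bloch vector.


theta = 1.2566, phi = 4.7124
r_y = sin(theta)*sin(phi) = 0.9511 * -1.0000
r_y = -0.9511

-0.9511


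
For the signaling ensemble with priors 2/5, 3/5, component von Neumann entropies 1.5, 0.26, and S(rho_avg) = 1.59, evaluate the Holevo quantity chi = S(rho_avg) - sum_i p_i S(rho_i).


chi = S(rho) - sum_i p_i * S(rho_i)
Weighted entropy = 2/5 * 1.5 + 3/5 * 0.26
= 0.7560
chi = 1.59 - 0.7560
= 0.8340

0.8340


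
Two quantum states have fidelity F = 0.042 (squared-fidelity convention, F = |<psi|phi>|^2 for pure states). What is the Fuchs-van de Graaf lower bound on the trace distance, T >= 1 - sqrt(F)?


Fuchs-van de Graaf (squared-fidelity convention): 1 - sqrt(F) <= T <= sqrt(1 - F).
Lower bound: T >= 1 - sqrt(F)
sqrt(F) = sqrt(0.042) = 0.2049
T >= 1 - 0.2049
T >= 0.7951

0.7951


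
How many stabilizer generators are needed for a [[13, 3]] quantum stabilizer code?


For an [[n,k]] stabilizer code:
Number of stabilizer generators = n - k
= 13 - 3
= 10

10


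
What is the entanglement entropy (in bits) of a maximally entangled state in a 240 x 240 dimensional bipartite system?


For a maximally entangled state in d x d:
S = log2(d) = log2(240)
= 7.9069

7.9069


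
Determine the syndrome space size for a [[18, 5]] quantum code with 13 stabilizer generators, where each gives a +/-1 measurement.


Each stabilizer generator gives a binary (+1 or -1) measurement outcome.
With 13 independent generators:
Total syndromes = 2^13
= 8192

8192


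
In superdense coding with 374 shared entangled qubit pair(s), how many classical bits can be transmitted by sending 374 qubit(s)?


Superdense coding allows 2 classical bits per shared entangled pair.
374 pair(s) -> 2 * 374 = 748 classical bits

748


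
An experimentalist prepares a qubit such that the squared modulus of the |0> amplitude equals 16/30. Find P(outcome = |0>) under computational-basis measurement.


|alpha|^2 = 16/30 = 0.5333
|beta|^2 = 1 - 16/30 = 14/30 = 0.4667
P(|0>) = |alpha|^2 = 0.5333

0.5333


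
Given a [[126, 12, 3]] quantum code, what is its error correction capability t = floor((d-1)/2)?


Code parameters: [[126, 12, 3]], distance d = 3.
Number of correctable errors = floor((d-1)/2)
= floor((3 - 1)/2)
= floor(2/2)
= 1

1


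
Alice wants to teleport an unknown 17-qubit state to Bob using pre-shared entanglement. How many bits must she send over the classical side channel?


Quantum teleportation requires 2 classical bits per qubit teleported.
17 qubit(s) -> 2 * 17 = 34 classical bits

34


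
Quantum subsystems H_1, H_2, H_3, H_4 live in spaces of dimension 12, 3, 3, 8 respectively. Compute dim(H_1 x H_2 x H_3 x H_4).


dim(H_1 x H_2 x H_3 x H_4) = 12 * 3 * 3 * 8
= 36 * 3 * 8
= 108 * 8
= 864

864


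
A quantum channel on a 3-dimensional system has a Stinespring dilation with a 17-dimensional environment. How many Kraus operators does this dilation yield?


Tracing out the environment in an orthonormal basis {|i>_E} gives Kraus operators K_i = <i|_E U |0>_E.
Number of Kraus operators = dim(H_env) = d_env
= 17

17


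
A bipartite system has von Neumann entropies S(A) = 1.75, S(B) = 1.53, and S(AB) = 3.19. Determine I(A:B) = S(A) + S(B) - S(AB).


I(A:B) = S(A) + S(B) - S(AB)
= 1.75 + 1.53 - 3.19
= 0.0900

0.0900


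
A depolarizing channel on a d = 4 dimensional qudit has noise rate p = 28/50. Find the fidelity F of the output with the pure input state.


F = (1-p) + p/d
= (1 - 0.5600) + 0.5600/4
= 0.4400 + 0.1400
= 0.5800

0.5800


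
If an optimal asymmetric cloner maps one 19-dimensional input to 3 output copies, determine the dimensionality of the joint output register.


Output space = H^(tensor 3) where dim(H) = 19
dim = 19^3
= 361 (after 2 factors)
= 6859 (after 3 factors)
= 6859

6859


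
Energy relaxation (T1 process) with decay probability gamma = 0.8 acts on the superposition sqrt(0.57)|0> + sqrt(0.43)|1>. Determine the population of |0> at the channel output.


For amplitude damping with parameter gamma on state sqrt(a)|0> + sqrt(b)|1>:
alpha^2 = 0.57, beta^2 = 0.43
P(|0>) = alpha^2 + gamma * beta^2
= 0.57 + 0.8 * 0.43
= 0.57 + 0.3440
= 0.9140

0.9140


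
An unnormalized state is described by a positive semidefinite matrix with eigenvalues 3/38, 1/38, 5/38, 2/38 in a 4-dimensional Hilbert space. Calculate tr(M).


tr(M) = sum of eigenvalues
= 3/38 + 1/38 + 5/38 + 2/38
= 11/38
= 0.2895

0.2895


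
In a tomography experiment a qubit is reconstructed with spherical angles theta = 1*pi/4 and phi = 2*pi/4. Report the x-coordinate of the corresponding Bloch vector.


theta = 0.7854, phi = 1.5708
r_x = sin(theta)*cos(phi) = 0.7071 * 0.0000
r_x = 0.0000

0.0000


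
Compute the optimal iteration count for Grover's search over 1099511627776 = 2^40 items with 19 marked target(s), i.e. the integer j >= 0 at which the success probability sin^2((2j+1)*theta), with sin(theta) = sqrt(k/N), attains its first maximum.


After j Grover iterations the success probability is P(j) = sin^2((2j+1)*theta), where sin(theta) = sqrt(k/N).
N = 2^40 = 1099511627776, k = 19
sin(theta) = sqrt(k/N) = 4.15696997e-06
theta = arcsin(sqrt(k/N)) = 4.15696997e-06 rad
P(j) reaches its first maximum when (2j+1)*theta is as close as possible to pi/2, i.e. j = round(pi/(4*theta) - 1/2).
pi/(4*theta) - 1/2 = 188934.7507
(For comparison, the common estimate pi/4 * sqrt(N/k) = 188935.2507; the exact maximiser is used here.)
Optimal iterations = 188935

188935


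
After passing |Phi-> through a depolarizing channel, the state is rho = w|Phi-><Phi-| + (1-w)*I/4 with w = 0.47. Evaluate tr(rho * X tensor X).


|Phi-> = (|00> - |11>)/sqrt(2)
For the pure Bell state, <X_A X_B> = -1 (Bell-state Pauli correlator).
The maximally-mixed part I/4 has tr(I/4 * P tensor P) = 0 for any traceless Pauli P.
So <X_A X_B>_rho = w * (-1) + (1 - w) * 0
= 0.47 * (-1)
= -0.4700

-0.4700


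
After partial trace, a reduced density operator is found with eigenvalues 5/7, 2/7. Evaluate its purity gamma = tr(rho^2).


tr(rho^2) = sum of eigenvalues squared
= (5/7)^2 + (2/7)^2
= (25 + 4) / 49
= 29/49
= 0.5918

0.5918


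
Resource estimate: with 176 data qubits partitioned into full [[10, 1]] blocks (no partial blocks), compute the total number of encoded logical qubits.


Each code block uses 10 physical qubits for 1 logical qubit(s).
Number of complete blocks = floor(176 / 10) = 17
Logical qubits = 17 * 1
= 17

17


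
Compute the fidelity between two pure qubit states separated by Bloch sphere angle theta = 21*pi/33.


For states separated by angle theta on Bloch sphere:
F = cos^2(theta/2)
theta = 21*pi/33 = 1.9992
theta/2 = 0.9996
cos(theta/2) = 0.5406
F = 0.2923

0.2923


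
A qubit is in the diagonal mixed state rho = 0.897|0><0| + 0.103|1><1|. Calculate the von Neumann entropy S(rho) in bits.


S = -p*log2(p) - (1-p)*log2(1-p)
p = 0.8970, 1-p = 0.1030
= -0.8970 * log2(0.8970) - 0.1030 * log2(0.1030)
= -(-0.1407) - (-0.3378)
= 0.4784

0.4784


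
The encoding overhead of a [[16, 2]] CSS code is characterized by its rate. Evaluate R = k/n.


Code rate R = k/n
= 2/16
= 0.1250

0.1250


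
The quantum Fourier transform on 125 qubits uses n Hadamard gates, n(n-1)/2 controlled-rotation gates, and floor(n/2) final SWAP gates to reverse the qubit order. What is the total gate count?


Hadamard gates: 125
Controlled rotations: n*(n-1)/2 = 125*124/2 = 7750
SWAP gates: floor(n/2) = floor(125/2) = 62
Total = 125 + 7750 + 62
= 7937

7937


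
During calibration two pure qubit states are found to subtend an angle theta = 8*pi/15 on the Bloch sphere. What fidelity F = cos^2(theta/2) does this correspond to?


For states separated by angle theta on Bloch sphere:
F = cos^2(theta/2)
theta = 8*pi/15 = 1.6755
theta/2 = 0.8378
cos(theta/2) = 0.6691
F = 0.4477

0.4477


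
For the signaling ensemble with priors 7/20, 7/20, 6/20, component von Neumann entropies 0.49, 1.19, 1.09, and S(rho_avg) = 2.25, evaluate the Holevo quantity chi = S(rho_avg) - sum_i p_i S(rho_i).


chi = S(rho) - sum_i p_i * S(rho_i)
Weighted entropy = 7/20 * 0.49 + 7/20 * 1.19 + 6/20 * 1.09
= 0.9150
chi = 2.25 - 0.9150
= 1.3350

1.3350


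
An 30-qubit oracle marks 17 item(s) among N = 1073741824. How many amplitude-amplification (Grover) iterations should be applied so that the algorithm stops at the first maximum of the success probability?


After j Grover iterations the success probability is P(j) = sin^2((2j+1)*theta), where sin(theta) = sqrt(k/N).
N = 2^30 = 1073741824, k = 17
sin(theta) = sqrt(k/N) = 0.000125827198
theta = arcsin(sqrt(k/N)) = 0.0001258271984 rad
P(j) reaches its first maximum when (2j+1)*theta is as close as possible to pi/2, i.e. j = round(pi/(4*theta) - 1/2).
pi/(4*theta) - 1/2 = 6241.3791
(For comparison, the common estimate pi/4 * sqrt(N/k) = 6241.8791; the exact maximiser is used here.)
Optimal iterations = 6241

6241


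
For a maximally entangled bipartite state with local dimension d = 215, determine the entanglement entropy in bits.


For a maximally entangled state in d x d:
S = log2(d) = log2(215)
= 7.7482

7.7482


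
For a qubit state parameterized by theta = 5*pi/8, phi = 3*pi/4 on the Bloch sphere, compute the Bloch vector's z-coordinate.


theta = 1.9635, phi = 2.3562
r_z = cos(theta) = -0.3827

-0.3827


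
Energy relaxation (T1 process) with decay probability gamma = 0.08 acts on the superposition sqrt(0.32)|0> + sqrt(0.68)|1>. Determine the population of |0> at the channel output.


For amplitude damping with parameter gamma on state sqrt(a)|0> + sqrt(b)|1>:
alpha^2 = 0.32, beta^2 = 0.68
P(|0>) = alpha^2 + gamma * beta^2
= 0.32 + 0.08 * 0.68
= 0.32 + 0.0544
= 0.3744

0.3744


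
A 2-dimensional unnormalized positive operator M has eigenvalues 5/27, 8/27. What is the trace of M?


tr(M) = sum of eigenvalues
= 5/27 + 8/27
= 13/27
= 0.4815

0.4815


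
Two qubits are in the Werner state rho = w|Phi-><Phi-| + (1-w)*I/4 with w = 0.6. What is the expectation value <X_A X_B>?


|Phi-> = (|00> - |11>)/sqrt(2)
For the pure Bell state, <X_A X_B> = -1 (Bell-state Pauli correlator).
The maximally-mixed part I/4 has tr(I/4 * P tensor P) = 0 for any traceless Pauli P.
So <X_A X_B>_rho = w * (-1) + (1 - w) * 0
= 0.6 * (-1)
= -0.6000

-0.6000


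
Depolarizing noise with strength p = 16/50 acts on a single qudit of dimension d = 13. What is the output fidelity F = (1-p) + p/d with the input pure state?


F = (1-p) + p/d
= (1 - 0.3200) + 0.3200/13
= 0.6800 + 0.0246
= 0.7046

0.7046


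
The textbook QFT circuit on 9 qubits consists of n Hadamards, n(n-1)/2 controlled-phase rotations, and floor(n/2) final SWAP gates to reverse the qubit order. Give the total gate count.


Hadamard gates: 9
Controlled rotations: n*(n-1)/2 = 9*8/2 = 36
SWAP gates: floor(n/2) = floor(9/2) = 4
Total = 9 + 36 + 4
= 49

49


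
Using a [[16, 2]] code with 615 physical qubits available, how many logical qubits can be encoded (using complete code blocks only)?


Each code block uses 16 physical qubits for 2 logical qubit(s).
Number of complete blocks = floor(615 / 16) = 38
Logical qubits = 38 * 2
= 76

76


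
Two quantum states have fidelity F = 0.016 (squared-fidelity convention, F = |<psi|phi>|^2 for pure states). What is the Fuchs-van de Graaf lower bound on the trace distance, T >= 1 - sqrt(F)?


Fuchs-van de Graaf (squared-fidelity convention): 1 - sqrt(F) <= T <= sqrt(1 - F).
Lower bound: T >= 1 - sqrt(F)
sqrt(F) = sqrt(0.016) = 0.1265
T >= 1 - 0.1265
T >= 0.8735

0.8735


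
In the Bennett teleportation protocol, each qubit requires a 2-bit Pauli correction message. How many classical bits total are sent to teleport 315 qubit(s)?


Quantum teleportation requires 2 classical bits per qubit teleported.
315 qubit(s) -> 2 * 315 = 630 classical bits

630


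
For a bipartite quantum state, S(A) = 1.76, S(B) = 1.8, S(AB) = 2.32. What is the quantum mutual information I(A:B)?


I(A:B) = S(A) + S(B) - S(AB)
= 1.76 + 1.8 - 2.32
= 1.2400

1.2400


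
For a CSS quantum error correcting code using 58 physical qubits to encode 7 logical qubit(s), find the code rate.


Code rate R = k/n
= 7/58
= 0.1207

0.1207


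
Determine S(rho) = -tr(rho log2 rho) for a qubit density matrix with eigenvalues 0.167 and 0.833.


S = -p*log2(p) - (1-p)*log2(1-p)
p = 0.1670, 1-p = 0.8330
= -0.1670 * log2(0.1670) - 0.8330 * log2(0.8330)
= -(-0.4312) - (-0.2196)
= 0.6508

0.6508


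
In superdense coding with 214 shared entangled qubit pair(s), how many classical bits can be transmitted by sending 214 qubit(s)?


Superdense coding allows 2 classical bits per shared entangled pair.
214 pair(s) -> 2 * 214 = 428 classical bits

428


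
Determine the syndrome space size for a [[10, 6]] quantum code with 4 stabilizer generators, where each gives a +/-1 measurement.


Each stabilizer generator gives a binary (+1 or -1) measurement outcome.
With 4 independent generators:
Total syndromes = 2^4
= 16

16


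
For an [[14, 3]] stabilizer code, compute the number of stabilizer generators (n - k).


For an [[n,k]] stabilizer code:
Number of stabilizer generators = n - k
= 14 - 3
= 11

11


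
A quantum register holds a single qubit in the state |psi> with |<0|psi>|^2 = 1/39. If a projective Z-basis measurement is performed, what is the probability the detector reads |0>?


|alpha|^2 = 1/39 = 0.0256
|beta|^2 = 1 - 1/39 = 38/39 = 0.9744
P(|0>) = |alpha|^2 = 0.0256

0.0256


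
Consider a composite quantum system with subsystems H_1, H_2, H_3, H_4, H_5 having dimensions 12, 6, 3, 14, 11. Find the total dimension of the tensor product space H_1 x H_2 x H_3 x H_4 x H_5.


dim(H_1 x H_2 x H_3 x H_4 x H_5) = 12 * 6 * 3 * 14 * 11
= 72 * 3 * 14 * 11
= 216 * 14 * 11
= 3024 * 11
= 33264

33264


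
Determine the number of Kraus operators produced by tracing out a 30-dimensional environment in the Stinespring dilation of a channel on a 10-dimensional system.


Tracing out the environment in an orthonormal basis {|i>_E} gives Kraus operators K_i = <i|_E U |0>_E.
Number of Kraus operators = dim(H_env) = d_env
= 30

30


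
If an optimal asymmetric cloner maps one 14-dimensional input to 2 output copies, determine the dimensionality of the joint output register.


Output space = H^(tensor 2) where dim(H) = 14
dim = 14^2
= 196

196


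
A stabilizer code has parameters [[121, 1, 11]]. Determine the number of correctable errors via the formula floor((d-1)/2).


Code parameters: [[121, 1, 11]], distance d = 11.
Number of correctable errors = floor((d-1)/2)
= floor((11 - 1)/2)
= floor(10/2)
= 5

5


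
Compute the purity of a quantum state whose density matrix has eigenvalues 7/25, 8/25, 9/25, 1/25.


tr(rho^2) = sum of eigenvalues squared
= (7/25)^2 + (8/25)^2 + (9/25)^2 + (1/25)^2
= (49 + 64 + 81 + 1) / 625
= 195/625
= 0.3120

0.3120


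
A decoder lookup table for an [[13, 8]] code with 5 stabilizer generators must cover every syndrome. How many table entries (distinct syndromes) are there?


Each stabilizer generator gives a binary (+1 or -1) measurement outcome.
With 5 independent generators:
Total syndromes = 2^5
= 32

32


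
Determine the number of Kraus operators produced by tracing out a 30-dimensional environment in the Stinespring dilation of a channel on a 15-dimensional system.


Tracing out the environment in an orthonormal basis {|i>_E} gives Kraus operators K_i = <i|_E U |0>_E.
Number of Kraus operators = dim(H_env) = d_env
= 30

30


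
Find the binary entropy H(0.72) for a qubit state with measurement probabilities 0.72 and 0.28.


S = -p*log2(p) - (1-p)*log2(1-p)
p = 0.7200, 1-p = 0.2800
= -0.7200 * log2(0.7200) - 0.2800 * log2(0.2800)
= -(-0.3412) - (-0.5142)
= 0.8555

0.8555


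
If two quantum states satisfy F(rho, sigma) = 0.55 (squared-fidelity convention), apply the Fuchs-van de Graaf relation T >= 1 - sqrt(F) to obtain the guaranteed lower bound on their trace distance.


Fuchs-van de Graaf (squared-fidelity convention): 1 - sqrt(F) <= T <= sqrt(1 - F).
Lower bound: T >= 1 - sqrt(F)
sqrt(F) = sqrt(0.55) = 0.7416
T >= 1 - 0.7416
T >= 0.2584

0.2584


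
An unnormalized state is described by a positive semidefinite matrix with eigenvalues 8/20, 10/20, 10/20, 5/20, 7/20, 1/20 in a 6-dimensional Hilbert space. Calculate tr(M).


tr(M) = sum of eigenvalues
= 8/20 + 10/20 + 10/20 + 5/20 + 7/20 + 1/20
= 41/20
= 2.0500

2.0500


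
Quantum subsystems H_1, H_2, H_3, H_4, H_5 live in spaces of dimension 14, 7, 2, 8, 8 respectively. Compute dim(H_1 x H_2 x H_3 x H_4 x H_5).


dim(H_1 x H_2 x H_3 x H_4 x H_5) = 14 * 7 * 2 * 8 * 8
= 98 * 2 * 8 * 8
= 196 * 8 * 8
= 1568 * 8
= 12544

12544


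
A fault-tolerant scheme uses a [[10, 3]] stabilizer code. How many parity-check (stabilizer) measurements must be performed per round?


For an [[n,k]] stabilizer code:
Number of stabilizer generators = n - k
= 10 - 3
= 7

7


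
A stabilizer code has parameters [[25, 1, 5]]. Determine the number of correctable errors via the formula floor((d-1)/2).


Code parameters: [[25, 1, 5]], distance d = 5.
Number of correctable errors = floor((d-1)/2)
= floor((5 - 1)/2)
= floor(4/2)
= 2

2


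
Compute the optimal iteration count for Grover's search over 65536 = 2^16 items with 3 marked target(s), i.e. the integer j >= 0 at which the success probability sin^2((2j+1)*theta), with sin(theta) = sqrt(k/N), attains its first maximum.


After j Grover iterations the success probability is P(j) = sin^2((2j+1)*theta), where sin(theta) = sqrt(k/N).
N = 2^16 = 65536, k = 3
sin(theta) = sqrt(k/N) = 0.006765823467
theta = arcsin(sqrt(k/N)) = 0.006765875087 rad
P(j) reaches its first maximum when (2j+1)*theta is as close as possible to pi/2, i.e. j = round(pi/(4*theta) - 1/2).
pi/(4*theta) - 1/2 = 115.5823
(For comparison, the common estimate pi/4 * sqrt(N/k) = 116.0832; the exact maximiser is used here.)
Optimal iterations = 116

116


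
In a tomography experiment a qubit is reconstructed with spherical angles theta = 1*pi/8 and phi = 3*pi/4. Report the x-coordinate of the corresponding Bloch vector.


theta = 0.3927, phi = 2.3562
r_x = sin(theta)*cos(phi) = 0.3827 * -0.7071
r_x = -0.2706

-0.2706


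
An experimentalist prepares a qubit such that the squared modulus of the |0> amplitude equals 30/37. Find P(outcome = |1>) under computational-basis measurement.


|alpha|^2 = 30/37 = 0.8108
|beta|^2 = 1 - 30/37 = 7/37 = 0.1892
P(|1>) = |beta|^2 = 0.1892

0.1892


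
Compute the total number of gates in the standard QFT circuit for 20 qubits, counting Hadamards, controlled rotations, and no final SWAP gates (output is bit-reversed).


Hadamard gates: 20
Controlled rotations: n*(n-1)/2 = 20*19/2 = 190
SWAP gates: 0 (omitted)
Total = 20 + 190
= 210

210


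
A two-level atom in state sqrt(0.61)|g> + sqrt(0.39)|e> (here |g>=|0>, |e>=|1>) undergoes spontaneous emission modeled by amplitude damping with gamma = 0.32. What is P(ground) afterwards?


For amplitude damping with parameter gamma on state sqrt(a)|0> + sqrt(b)|1>:
alpha^2 = 0.61, beta^2 = 0.39
P(|0>) = alpha^2 + gamma * beta^2
= 0.61 + 0.32 * 0.39
= 0.61 + 0.1248
= 0.7348

0.7348


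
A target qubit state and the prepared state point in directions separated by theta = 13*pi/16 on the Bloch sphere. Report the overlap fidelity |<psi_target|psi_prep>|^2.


For states separated by angle theta on Bloch sphere:
F = cos^2(theta/2)
theta = 13*pi/16 = 2.5525
theta/2 = 1.2763
cos(theta/2) = 0.2903
F = 0.0843

0.0843


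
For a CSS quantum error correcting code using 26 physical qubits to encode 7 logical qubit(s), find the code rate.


Code rate R = k/n
= 7/26
= 0.2692

0.2692


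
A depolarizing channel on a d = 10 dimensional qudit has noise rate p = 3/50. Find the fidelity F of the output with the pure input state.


F = (1-p) + p/d
= (1 - 0.0600) + 0.0600/10
= 0.9400 + 0.0060
= 0.9460

0.9460


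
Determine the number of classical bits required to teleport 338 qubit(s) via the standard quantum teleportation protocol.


Quantum teleportation requires 2 classical bits per qubit teleported.
338 qubit(s) -> 2 * 338 = 676 classical bits

676


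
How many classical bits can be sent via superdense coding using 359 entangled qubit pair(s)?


Superdense coding allows 2 classical bits per shared entangled pair.
359 pair(s) -> 2 * 359 = 718 classical bits

718


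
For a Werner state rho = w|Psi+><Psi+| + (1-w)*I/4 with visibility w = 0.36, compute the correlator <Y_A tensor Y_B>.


|Psi+> = (|01> + |10>)/sqrt(2)
For the pure Bell state, <Y_A Y_B> = +1 (Bell-state Pauli correlator).
The maximally-mixed part I/4 has tr(I/4 * P tensor P) = 0 for any traceless Pauli P.
So <Y_A Y_B>_rho = w * (+1) + (1 - w) * 0
= 0.36 * (+1)
= 0.3600

0.3600


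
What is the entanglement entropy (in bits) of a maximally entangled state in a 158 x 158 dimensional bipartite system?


For a maximally entangled state in d x d:
S = log2(d) = log2(158)
= 7.3038

7.3038


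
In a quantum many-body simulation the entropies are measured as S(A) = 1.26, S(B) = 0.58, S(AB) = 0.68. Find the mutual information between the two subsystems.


I(A:B) = S(A) + S(B) - S(AB)
= 1.26 + 0.58 - 0.68
= 1.1600

1.1600


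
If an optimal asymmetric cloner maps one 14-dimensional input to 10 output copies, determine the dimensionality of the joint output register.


Output space = H^(tensor 10) where dim(H) = 14
dim = 14^10
= 196 (after 2 factors)
= 2744 (after 3 factors)
= 38416 (after 4 factors)
= 537824 (after 5 factors)
= 7529536 (after 6 factors)
= 105413504 (after 7 factors)
= 1475789056 (after 8 factors)
= 20661046784 (after 9 factors)
= 289254654976 (after 10 factors)
= 289254654976

289254654976


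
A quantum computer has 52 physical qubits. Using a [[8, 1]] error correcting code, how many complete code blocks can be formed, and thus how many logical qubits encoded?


Each code block uses 8 physical qubits for 1 logical qubit(s).
Number of complete blocks = floor(52 / 8) = 6
Logical qubits = 6 * 1
= 6

6


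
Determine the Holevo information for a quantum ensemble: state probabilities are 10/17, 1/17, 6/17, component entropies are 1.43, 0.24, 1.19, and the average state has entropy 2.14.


chi = S(rho) - sum_i p_i * S(rho_i)
Weighted entropy = 10/17 * 1.43 + 1/17 * 0.24 + 6/17 * 1.19
= 1.2753
chi = 2.14 - 1.2753
= 0.8647

0.8647


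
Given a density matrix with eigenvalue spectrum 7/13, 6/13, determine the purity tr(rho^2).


tr(rho^2) = sum of eigenvalues squared
= (7/13)^2 + (6/13)^2
= (49 + 36) / 169
= 85/169
= 0.5030

0.5030


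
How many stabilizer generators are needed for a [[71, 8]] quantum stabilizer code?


For an [[n,k]] stabilizer code:
Number of stabilizer generators = n - k
= 71 - 8
= 63

63


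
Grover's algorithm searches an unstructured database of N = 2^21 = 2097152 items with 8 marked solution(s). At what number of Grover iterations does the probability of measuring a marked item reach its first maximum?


After j Grover iterations the success probability is P(j) = sin^2((2j+1)*theta), where sin(theta) = sqrt(k/N).
N = 2^21 = 2097152, k = 8
sin(theta) = sqrt(k/N) = 0.001953125
theta = arcsin(sqrt(k/N)) = 0.001953126242 rad
P(j) reaches its first maximum when (2j+1)*theta is as close as possible to pi/2, i.e. j = round(pi/(4*theta) - 1/2).
pi/(4*theta) - 1/2 = 401.6236
(For comparison, the common estimate pi/4 * sqrt(N/k) = 402.1239; the exact maximiser is used here.)
Optimal iterations = 402

402


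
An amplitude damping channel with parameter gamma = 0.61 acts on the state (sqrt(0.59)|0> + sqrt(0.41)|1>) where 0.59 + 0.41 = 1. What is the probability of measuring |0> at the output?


For amplitude damping with parameter gamma on state sqrt(a)|0> + sqrt(b)|1>:
alpha^2 = 0.59, beta^2 = 0.41
P(|0>) = alpha^2 + gamma * beta^2
= 0.59 + 0.61 * 0.41
= 0.59 + 0.2501
= 0.8401

0.8401


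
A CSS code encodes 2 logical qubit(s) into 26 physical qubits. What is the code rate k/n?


Code rate R = k/n
= 2/26
= 0.0769

0.0769


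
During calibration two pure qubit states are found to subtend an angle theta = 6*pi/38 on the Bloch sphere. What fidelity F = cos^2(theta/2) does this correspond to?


For states separated by angle theta on Bloch sphere:
F = cos^2(theta/2)
theta = 6*pi/38 = 0.4960
theta/2 = 0.2480
cos(theta/2) = 0.9694
F = 0.9397

0.9397


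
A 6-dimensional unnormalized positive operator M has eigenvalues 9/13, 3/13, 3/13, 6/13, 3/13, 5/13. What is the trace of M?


tr(M) = sum of eigenvalues
= 9/13 + 3/13 + 3/13 + 6/13 + 3/13 + 5/13
= 29/13
= 2.2308

2.2308


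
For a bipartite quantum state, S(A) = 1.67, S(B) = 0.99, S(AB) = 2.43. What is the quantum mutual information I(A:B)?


I(A:B) = S(A) + S(B) - S(AB)
= 1.67 + 0.99 - 2.43
= 0.2300

0.2300


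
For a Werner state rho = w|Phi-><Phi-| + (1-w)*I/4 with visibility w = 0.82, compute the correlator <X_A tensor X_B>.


|Phi-> = (|00> - |11>)/sqrt(2)
For the pure Bell state, <X_A X_B> = -1 (Bell-state Pauli correlator).
The maximally-mixed part I/4 has tr(I/4 * P tensor P) = 0 for any traceless Pauli P.
So <X_A X_B>_rho = w * (-1) + (1 - w) * 0
= 0.82 * (-1)
= -0.8200

-0.8200


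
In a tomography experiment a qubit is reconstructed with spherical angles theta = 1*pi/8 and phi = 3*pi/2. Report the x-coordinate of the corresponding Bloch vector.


theta = 0.3927, phi = 4.7124
r_x = sin(theta)*cos(phi) = 0.3827 * 0.0000
r_x = 0.0000

0.0000


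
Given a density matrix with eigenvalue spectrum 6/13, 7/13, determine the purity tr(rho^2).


tr(rho^2) = sum of eigenvalues squared
= (6/13)^2 + (7/13)^2
= (36 + 49) / 169
= 85/169
= 0.5030

0.5030


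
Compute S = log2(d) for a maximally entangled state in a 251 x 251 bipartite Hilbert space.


For a maximally entangled state in d x d:
S = log2(d) = log2(251)
= 7.9715

7.9715


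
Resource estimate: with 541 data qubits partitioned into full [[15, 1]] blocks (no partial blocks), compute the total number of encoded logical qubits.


Each code block uses 15 physical qubits for 1 logical qubit(s).
Number of complete blocks = floor(541 / 15) = 36
Logical qubits = 36 * 1
= 36

36


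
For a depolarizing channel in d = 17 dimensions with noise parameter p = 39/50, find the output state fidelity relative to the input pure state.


F = (1-p) + p/d
= (1 - 0.7800) + 0.7800/17
= 0.2200 + 0.0459
= 0.2659

0.2659


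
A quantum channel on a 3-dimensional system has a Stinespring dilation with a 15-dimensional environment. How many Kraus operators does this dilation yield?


Tracing out the environment in an orthonormal basis {|i>_E} gives Kraus operators K_i = <i|_E U |0>_E.
Number of Kraus operators = dim(H_env) = d_env
= 15

15


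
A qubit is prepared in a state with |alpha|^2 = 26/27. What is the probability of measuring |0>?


|alpha|^2 = 26/27 = 0.9630
|beta|^2 = 1 - 26/27 = 1/27 = 0.0370
P(|0>) = |alpha|^2 = 0.9630

0.9630


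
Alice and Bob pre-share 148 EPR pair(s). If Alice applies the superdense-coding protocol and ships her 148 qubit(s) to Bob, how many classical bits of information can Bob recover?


Superdense coding allows 2 classical bits per shared entangled pair.
148 pair(s) -> 2 * 148 = 296 classical bits

296


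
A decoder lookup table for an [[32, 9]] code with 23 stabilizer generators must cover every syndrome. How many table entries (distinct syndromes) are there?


Each stabilizer generator gives a binary (+1 or -1) measurement outcome.
With 23 independent generators:
Total syndromes = 2^23
= 8388608

8388608
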